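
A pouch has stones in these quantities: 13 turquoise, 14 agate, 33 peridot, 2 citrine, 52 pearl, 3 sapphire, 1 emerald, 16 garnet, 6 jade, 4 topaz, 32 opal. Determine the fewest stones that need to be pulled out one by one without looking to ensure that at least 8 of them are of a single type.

An adversary could hand out at most 7 stones per type (5 types run out sooner): 7 + 7 + 7 + 2 + 7 + 3 + 1 + 7 + 6 + 4 + 7 = 58 stones and still no type has 8.
By the pigeonhole principle, one more stone lands in a type already at 7, so 59 draws are enough and 58 are not.

59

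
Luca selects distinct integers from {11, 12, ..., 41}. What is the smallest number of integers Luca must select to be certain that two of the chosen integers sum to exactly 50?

Two chosen integers sum to 50 exactly when both halves of some pair {x, 50−x} with 11 ≤ x ≤ 50−x ≤ 39 are chosen — 14 such pairs.
The remaining 3 elements (those with no distinct partner in range) can never complete a 50-sum, so the worst case takes all of them and one from each pair: 3 + 14 = 17.
Pigeonhole: the 18th integer has to be the second member of some pair, so 17 + 1 = 18.

18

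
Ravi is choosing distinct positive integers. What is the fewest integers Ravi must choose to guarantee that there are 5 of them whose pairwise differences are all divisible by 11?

Integers whose pairwise differences are multiples of 11 are exactly those sharing a remainder mod 11. The 11 residue classes mod 11 are the pigeonholes.
With 44 integers one could put 4 in each residue class and have no class reach 5.
The 45th integer pushes some class to 5, so 11·4 + 1 = 45.

45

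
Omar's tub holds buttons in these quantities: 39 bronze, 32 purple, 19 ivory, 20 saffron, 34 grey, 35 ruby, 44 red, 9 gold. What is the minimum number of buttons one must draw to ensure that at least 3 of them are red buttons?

In the worst case for collecting red buttons, every non-red button comes out first.
There are 39 + 32 + 19 + 20 + 34 + 35 + 9 = 188 non-red buttons altogether.
After those, each further button must be red, so 188 + 3 = 191 draws guarantee 3 red buttons.

191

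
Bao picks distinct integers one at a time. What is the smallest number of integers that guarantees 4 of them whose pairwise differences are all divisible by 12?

37

Integers whose pairwise differences are multiples of 12 are exactly those sharing a remainder mod 12. By the pigeonhole principle, the 12 residue classes mod 12 are the pigeonholes.
With 36 integers one could put 3 in each residue class and have no class reach 4.
The 37th integer pushes some class to 4, so 12·3 + 1 = 37.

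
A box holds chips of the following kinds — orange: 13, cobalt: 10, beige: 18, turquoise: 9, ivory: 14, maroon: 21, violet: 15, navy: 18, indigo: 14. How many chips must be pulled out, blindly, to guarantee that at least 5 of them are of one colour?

37

An adversary could hand out at most 4 chips per colour: 4 + 4 + 4 + 4 + 4 + 4 + 4 + 4 + 4 = 36 chips and still no colour has 5.
By pigeonhole, one more chip lands in a colour already at 4, so 37 draws are enough and 36 are not.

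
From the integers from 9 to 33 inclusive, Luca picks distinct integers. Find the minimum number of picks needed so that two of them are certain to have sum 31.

Two chosen integers sum to 31 exactly when both halves of some pair {x, 31−x} with 9 ≤ x ≤ 31−x ≤ 22 are chosen — 7 such pairs.
The remaining 11 elements (those with no distinct partner in range) can never complete a 31-sum, so the worst case takes all of them and one from each pair: 11 + 7 = 18.
By pigeonhole, the 19th integer has to be the second member of some pair, so 18 + 1 = 19.

19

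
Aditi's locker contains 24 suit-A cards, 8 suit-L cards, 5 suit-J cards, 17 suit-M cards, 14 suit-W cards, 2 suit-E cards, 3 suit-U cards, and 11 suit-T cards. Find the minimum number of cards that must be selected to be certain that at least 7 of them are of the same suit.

41

An adversary could hand out at most 6 cards per suit (suit-J, suit-E, suit-U run out sooner): 6 + 6 + 5 + 6 + 6 + 2 + 3 + 6 = 40 cards and still no suit has 7.
Pigeonhole: one more card lands in a suit already at 6, so 41 draws are enough and 40 are not.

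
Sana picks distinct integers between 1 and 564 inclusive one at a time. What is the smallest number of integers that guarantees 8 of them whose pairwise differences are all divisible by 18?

127

Integers whose pairwise differences are multiples of 18 are exactly those sharing a remainder mod 18. The 18 residue classes mod 18 are the pigeonholes.
With 126 integers one could put 7 in each residue class and have no class reach 8.
The 127th integer pushes some class to 8, so 18·7 + 1 = 127.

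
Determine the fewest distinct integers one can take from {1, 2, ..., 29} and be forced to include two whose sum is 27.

17

Two chosen integers sum to 27 exactly when both halves of some pair {x, 27−x} with 1 ≤ x ≤ 27−x ≤ 26 are chosen — 13 such pairs.
The remaining 3 elements (those with no distinct partner in range) can never complete a 27-sum, so the worst case takes all of them and one from each pair: 3 + 13 = 16.
By pigeonhole, the 17th integer has to be the second member of some pair, so 16 + 1 = 17.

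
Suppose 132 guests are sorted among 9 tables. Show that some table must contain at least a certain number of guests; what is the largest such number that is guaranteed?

The 9 tables are the holes and the 132 guests are the pigeons.
If every table held at most 14 guests, the total would be at most 9 × 14 = 126, which is less than 132.
So some table holds at least ⌈132/9⌉ = 15 guests.

15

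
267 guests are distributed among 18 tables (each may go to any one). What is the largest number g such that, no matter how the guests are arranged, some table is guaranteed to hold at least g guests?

15

The 18 tables are the holes and the 267 guests are the pigeons.
If every table held at most 14 guests, the total would be at most 18 × 14 = 252, which is less than 267.
So some table holds at least ⌈267/18⌉ = 15 guests.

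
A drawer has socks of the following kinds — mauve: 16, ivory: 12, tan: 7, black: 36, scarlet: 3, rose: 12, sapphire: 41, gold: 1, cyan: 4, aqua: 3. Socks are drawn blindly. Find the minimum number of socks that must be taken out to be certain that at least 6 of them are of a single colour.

42

An adversary could hand out at most 5 socks per colour (4 colours run out sooner): 5 + 5 + 5 + 5 + 3 + 5 + 5 + 1 + 4 + 3 = 41 socks and still no colour has 6.
One more sock lands in a colour already at 5, so 42 draws are enough and 41 are not.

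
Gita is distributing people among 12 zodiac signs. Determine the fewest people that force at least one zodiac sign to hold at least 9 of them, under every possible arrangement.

With 96 people one could put exactly 8 in each of the 12 zodiac signs, and no zodiac sign would reach 9.
By the pigeonhole principle, one more person must land in a zodiac sign that already has 8, giving it 9.
So 12 × 8 + 1 = 97 people are required.

97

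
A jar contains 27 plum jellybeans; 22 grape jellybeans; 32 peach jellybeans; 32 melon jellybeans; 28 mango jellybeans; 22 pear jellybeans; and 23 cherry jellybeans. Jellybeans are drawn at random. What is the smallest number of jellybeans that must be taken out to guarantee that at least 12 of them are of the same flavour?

78

The 7 flavours are the holes; the jellybeans drawn are the pigeons.
To avoid 12 of any one flavour, the worst case takes at most 11 of each flavour.
That gives 11 + 11 + 11 + 11 + 11 + 11 + 11 = 77 jellybeans with no flavour reaching 12.
The next jellybean forces some flavour to 12, so 77 + 1 = 78.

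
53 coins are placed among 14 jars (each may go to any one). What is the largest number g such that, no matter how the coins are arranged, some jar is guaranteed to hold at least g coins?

The 14 jars are the holes and the 53 coins are the pigeons.
If every jar held at most 3 coins, the total would be at most 14 × 3 = 42, which is less than 53.
So some jar holds at least ⌈53/14⌉ = 4 coins.

4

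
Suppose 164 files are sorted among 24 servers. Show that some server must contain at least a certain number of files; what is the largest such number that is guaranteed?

By the pigeonhole principle, the 24 servers are the holes and the 164 files are the pigeons.
If every server held at most 6 files, the total would be at most 24 × 6 = 144, which is less than 164.
So some server holds at least ⌈164/24⌉ = 7 files.

7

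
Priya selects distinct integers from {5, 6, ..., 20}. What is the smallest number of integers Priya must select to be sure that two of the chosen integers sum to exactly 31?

12

A set avoiding the sum 31 can contain at most one of each pair {x, 31−x}, plus the 6 elements whose complement lies outside the range.
The integers 5, …, 15 (11 of them) are such a set: any two sum to at least 5+6 = 11 and at most 14+15 = 29 < 31.
Any 12th integer completes one of the 5 pairs, so 12 choices force a sum of 31.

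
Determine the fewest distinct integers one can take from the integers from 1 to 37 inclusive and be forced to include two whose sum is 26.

26

Group the elements by complementary pair {x, 26−x}: {1,25}, {2,24}, {3,23}, …, giving 12 two-element pairs, the single value 13 (it cannot pair with itself since the integers are distinct), and 12 integers whose partner 26−x falls outside [1,37].
By the pigeonhole principle, treating each of those 25 groups as a pigeonhole, one can pick one integer per group — 25 integers — with no two summing to 26.
The 26th integer lands in an occupied pair, forcing a sum of 26.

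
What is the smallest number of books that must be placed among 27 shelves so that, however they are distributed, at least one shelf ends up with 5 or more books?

With 108 books one could put exactly 4 in each of the 27 shelves, and no shelf would reach 5.
One more book must land in a shelf that already has 4, giving it 5.
So 27 × 4 + 1 = 109 books are required.

109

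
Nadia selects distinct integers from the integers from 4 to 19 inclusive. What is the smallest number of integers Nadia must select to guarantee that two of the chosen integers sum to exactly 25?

Two chosen integers sum to 25 exactly when both halves of some pair {x, 25−x} with 6 ≤ x ≤ 25−x ≤ 19 are chosen — 7 such pairs.
The remaining 2 elements (those with no distinct partner in range) can never complete a 25-sum, so the worst case takes all of them and one from each pair: 2 + 7 = 9.
The 10th integer has to be the second member of some pair, so 9 + 1 = 10.

10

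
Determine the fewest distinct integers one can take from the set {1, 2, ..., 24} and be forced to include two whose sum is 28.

Group the elements by complementary pair {x, 28−x}: {4,24}, {5,23}, {6,22}, …, giving 10 two-element pairs, the single value 14 (it cannot pair with itself since the integers are distinct), and 3 integers whose partner 28−x falls outside [1,24].
Treating each of those 14 groups as a pigeonhole, one can pick one integer per group — 14 integers — with no two summing to 28.
The 15th integer lands in an occupied pair, forcing a sum of 28.

15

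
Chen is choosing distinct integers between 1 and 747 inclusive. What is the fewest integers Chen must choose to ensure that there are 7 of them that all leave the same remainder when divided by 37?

The 37 residue classes mod 37 are the pigeonholes.
With 222 integers one could put 6 in each residue class and have no class reach 7.
The 223rd integer pushes some class to 7, so 37·6 + 1 = 223.

223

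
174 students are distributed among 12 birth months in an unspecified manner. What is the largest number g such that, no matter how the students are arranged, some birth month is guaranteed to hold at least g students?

15

The 12 birth months are the holes and the 174 students are the pigeons.
If every birth month held at most 14 students, the total would be at most 12 × 14 = 168, which is less than 174.
So some birth month holds at least ⌈174/12⌉ = 15 students.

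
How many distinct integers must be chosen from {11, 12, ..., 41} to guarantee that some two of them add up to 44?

Group the elements by complementary pair {x, 44−x}: {11,33}, {12,32}, {13,31}, …, giving 11 two-element pairs; the single value 22 (it cannot pair with itself since the integers are distinct); and 8 integers whose partner 44−x falls outside [11,41].
By pigeonhole, treating each of those 20 groups as a pigeonhole, one can pick one integer per group — 20 integers — with no two summing to 44.
The 21st integer lands in an occupied pair, forcing a sum of 44.

21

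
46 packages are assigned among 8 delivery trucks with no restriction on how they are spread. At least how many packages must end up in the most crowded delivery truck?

6

The 8 delivery trucks are the holes and the 46 packages are the pigeons.
If every delivery truck held at most 5 packages, the total would be at most 8 × 5 = 40, which is less than 46.
So some delivery truck holds at least ⌈46/8⌉ = 6 packages.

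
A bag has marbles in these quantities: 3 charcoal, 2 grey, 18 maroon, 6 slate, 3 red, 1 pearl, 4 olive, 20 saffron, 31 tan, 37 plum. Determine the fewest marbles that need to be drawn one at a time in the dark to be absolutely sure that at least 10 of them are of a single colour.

By pigeonhole, put each drawn marble into a box by colour. The largest draw with every box below 10 takes min(count, 9) from each colour; colours with fewer than 9 contribute all they have.
Σ min(cᵢ, 9) = 3 + 2 + 9 + 6 + 3 + 1 + 4 + 9 + 9 + 9 = 55.
Draw number 55 + 1 = 56 must push one box to 10.

56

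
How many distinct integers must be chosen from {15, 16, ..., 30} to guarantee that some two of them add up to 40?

Group the elements by complementary pair {x, 40−x}: {15,25}, {16,24}, {17,23}, …, giving 5 two-element pairs, the single value 20 (it cannot pair with itself since the integers are distinct), and 5 integers whose partner 40−x falls outside [15,30].
By the pigeonhole principle, treating each of those 11 groups as a pigeonhole, one can pick one integer per group — 11 integers — with no two summing to 40.
The 12th integer lands in an occupied pair, forcing a sum of 40.

12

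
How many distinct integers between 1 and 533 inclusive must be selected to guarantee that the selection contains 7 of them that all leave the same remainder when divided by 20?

121

By pigeonhole, the 20 residue classes mod 20 are the pigeonholes.
With 120 integers one could put 6 in each residue class and have no class reach 7.
The 121st integer pushes some class to 7, so 20·6 + 1 = 121.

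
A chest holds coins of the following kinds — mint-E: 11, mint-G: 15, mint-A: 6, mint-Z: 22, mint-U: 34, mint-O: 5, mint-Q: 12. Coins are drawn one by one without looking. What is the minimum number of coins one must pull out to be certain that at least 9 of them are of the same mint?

An adversary could hand out at most 8 coins per mint (mint-A, mint-O run out sooner): 8 + 8 + 6 + 8 + 8 + 5 + 8 = 51 coins and still no mint has 9.
One more coin lands in a mint already at 8, so 52 draws are enough and 51 are not.

52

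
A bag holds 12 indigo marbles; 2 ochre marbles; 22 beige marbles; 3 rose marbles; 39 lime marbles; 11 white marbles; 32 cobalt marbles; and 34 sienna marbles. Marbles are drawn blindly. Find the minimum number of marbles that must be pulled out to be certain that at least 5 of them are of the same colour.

An adversary could hand out at most 4 marbles per colour (ochre, rose run out sooner): 4 + 2 + 4 + 3 + 4 + 4 + 4 + 4 = 29 marbles and still no colour has 5.
By the pigeonhole principle, one more marble lands in a colour already at 4, so 30 draws are enough and 29 are not.

30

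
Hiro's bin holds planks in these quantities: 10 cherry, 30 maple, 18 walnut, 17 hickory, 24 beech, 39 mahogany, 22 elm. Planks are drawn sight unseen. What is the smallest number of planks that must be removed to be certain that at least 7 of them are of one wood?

43

An adversary could hand out at most 6 planks per wood: 6 + 6 + 6 + 6 + 6 + 6 + 6 = 42 planks and still no wood has 7.
By the pigeonhole principle, one more plank lands in a wood already at 6, so 43 draws are enough and 42 are not.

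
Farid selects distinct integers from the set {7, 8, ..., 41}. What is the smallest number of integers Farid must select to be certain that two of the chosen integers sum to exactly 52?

Two chosen integers sum to 52 exactly when both halves of some pair {x, 52−x} with 11 ≤ x ≤ 52−x ≤ 41 are chosen — 15 such pairs.
The remaining 5 elements (those with no distinct partner in range) can never complete a 52-sum, so the worst case takes all of them and one from each pair: 5 + 15 = 20.
The 21st integer has to be the second member of some pair, so 20 + 1 = 21.

21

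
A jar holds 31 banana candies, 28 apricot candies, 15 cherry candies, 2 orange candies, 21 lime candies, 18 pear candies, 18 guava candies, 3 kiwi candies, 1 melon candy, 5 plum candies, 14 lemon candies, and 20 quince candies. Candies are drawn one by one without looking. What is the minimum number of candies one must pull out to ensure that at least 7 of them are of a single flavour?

By the pigeonhole principle, put each drawn candy into a box by flavour. The largest draw with every box below 7 takes min(count, 6) from each flavour; flavours with fewer than 6 contribute all they have.
Σ min(cᵢ, 6) = 6 + 6 + 6 + 2 + 6 + 6 + 6 + 3 + 1 + 5 + 6 + 6 = 59.
Draw number 59 + 1 = 60 must push one box to 7.

60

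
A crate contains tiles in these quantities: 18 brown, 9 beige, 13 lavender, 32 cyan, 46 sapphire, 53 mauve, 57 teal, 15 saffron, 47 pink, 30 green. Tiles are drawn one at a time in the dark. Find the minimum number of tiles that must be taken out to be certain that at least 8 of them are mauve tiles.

275

In the worst case for collecting mauve tiles, every non-mauve tile comes out first.
There are 18 + 9 + 13 + 32 + 46 + 57 + 15 + 47 + 30 = 267 non-mauve tiles altogether.
After those, each further tile must be mauve, so 267 + 8 = 275 draws guarantee 8 mauve tiles.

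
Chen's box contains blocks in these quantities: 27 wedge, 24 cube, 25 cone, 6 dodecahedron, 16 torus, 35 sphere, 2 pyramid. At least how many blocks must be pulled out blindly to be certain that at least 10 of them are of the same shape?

By the pigeonhole principle, the 7 shapes are the holes; the blocks drawn are the pigeons.
To avoid 10 of any one shape, the worst case takes at most 9 of each shape, or every block of a shape that has fewer than 9.
That gives 9 + 9 + 9 + 6 + 9 + 9 + 2 = 53 blocks with no shape reaching 10.
The next block forces some shape to 10, so 53 + 1 = 54.

54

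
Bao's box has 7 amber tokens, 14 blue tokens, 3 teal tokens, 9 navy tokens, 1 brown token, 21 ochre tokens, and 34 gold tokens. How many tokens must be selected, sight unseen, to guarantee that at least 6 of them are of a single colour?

30

Put each drawn token into a box by colour. The largest draw with every box below 6 takes min(count, 5) from each colour; colours with fewer than 5 contribute all they have.
Σ min(cᵢ, 5) = 5 + 5 + 3 + 5 + 1 + 5 + 5 = 29.
Draw number 29 + 1 = 30 must push one box to 6.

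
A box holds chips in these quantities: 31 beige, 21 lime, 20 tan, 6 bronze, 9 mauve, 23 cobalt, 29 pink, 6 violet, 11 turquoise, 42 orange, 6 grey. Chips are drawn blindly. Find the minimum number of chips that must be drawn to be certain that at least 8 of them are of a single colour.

An adversary could hand out at most 7 chips per colour (bronze, violet, grey run out sooner): 7 + 7 + 7 + 6 + 7 + 7 + 7 + 6 + 7 + 7 + 6 = 74 chips and still no colour has 8.
One more chip lands in a colour already at 7, so 75 draws are enough and 74 are not.

75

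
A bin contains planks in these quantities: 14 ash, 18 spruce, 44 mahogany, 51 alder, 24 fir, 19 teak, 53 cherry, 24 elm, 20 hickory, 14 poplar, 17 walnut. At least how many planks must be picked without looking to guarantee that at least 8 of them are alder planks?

In the worst case for collecting alder planks, every non-alder plank comes out first.
There are 14 + 18 + 44 + 24 + 19 + 53 + 24 + 20 + 14 + 17 = 247 non-alder planks altogether.
After those, each further plank must be alder, so 247 + 8 = 255 draws guarantee 8 alder planks.

255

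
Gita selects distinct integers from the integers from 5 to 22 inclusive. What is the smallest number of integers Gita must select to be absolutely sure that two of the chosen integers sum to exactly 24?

12

A set avoiding the sum 24 can contain at most one of each pair {x, 24−x}, plus the 4 elements whose complement lies outside the range or equal to its own complement.
The integers 12, …, 22 (11 of them) are such a set: any two sum to at least 12+13 = 25 > 24.
Any 12th integer completes one of the 7 pairs, so 12 choices force a sum of 24.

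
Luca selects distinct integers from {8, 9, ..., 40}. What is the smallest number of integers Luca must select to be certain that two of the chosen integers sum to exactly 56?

22

Two chosen integers sum to 56 exactly when both halves of some pair {x, 56−x} with 16 ≤ x ≤ 56−x ≤ 40 are chosen — 12 such pairs.
The remaining 9 elements (those with no distinct partner in range) can never complete a 56-sum, so the worst case takes all of them and one from each pair: 9 + 12 = 21.
By pigeonhole, the 22nd integer has to be the second member of some pair, so 21 + 1 = 22.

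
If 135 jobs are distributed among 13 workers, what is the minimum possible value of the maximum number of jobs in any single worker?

The 13 workers are the holes and the 135 jobs are the pigeons.
If every worker held at most 10 jobs, the total would be at most 13 × 10 = 130, which is less than 135.
So some worker holds at least ⌈135/13⌉ = 11 jobs.

11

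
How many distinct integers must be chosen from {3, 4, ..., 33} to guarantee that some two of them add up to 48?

23

Group the elements by complementary pair {x, 48−x}: {15,33}, {16,32}, {17,31}, …, giving 9 two-element pairs, the single value 24 (it cannot pair with itself since the integers are distinct), and 12 integers whose partner 48−x falls outside [3,33].
By pigeonhole, treating each of those 22 groups as a pigeonhole, one can pick one integer per group — 22 integers — with no two summing to 48.
The 23rd integer lands in an occupied pair, forcing a sum of 48.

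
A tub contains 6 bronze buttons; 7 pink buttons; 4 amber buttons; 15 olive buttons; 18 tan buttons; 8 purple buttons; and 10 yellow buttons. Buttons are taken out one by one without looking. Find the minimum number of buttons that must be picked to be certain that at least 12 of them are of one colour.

58

Put each drawn button into a box by colour. The largest draw with every box below 12 takes min(count, 11) from each colour; colours with fewer than 11 contribute all they have.
Σ min(cᵢ, 11) = 6 + 7 + 4 + 11 + 11 + 8 + 10 = 57.
Draw number 57 + 1 = 58 must push one box to 12.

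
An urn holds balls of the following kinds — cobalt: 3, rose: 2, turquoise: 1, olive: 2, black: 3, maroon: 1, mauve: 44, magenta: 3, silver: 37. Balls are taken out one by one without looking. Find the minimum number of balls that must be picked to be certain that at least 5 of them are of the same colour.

24

By the pigeonhole principle, the 9 colours are the holes; the balls drawn are the pigeons.
To avoid 5 of any one colour, the worst case takes at most 4 of each colour, or every ball of a colour that has fewer than 4.
That gives 3 + 2 + 1 + 2 + 3 + 1 + 4 + 3 + 4 = 23 balls with no colour reaching 5.
The next ball forces some colour to 5, so 23 + 1 = 24.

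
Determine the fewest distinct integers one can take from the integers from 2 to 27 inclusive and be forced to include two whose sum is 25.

16

Group the elements by complementary pair {x, 25−x}: {2,23}, {3,22}, {4,21}, …, giving 11 two-element pairs and 4 integers whose partner 25−x falls outside [2,27].
Treating each of those 15 groups as a pigeonhole, one can pick one integer per group — 15 integers — with no two summing to 25.
The 16th integer lands in an occupied pair, forcing a sum of 25.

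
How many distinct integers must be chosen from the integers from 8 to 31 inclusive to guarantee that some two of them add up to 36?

Two chosen integers sum to 36 exactly when both halves of some pair {x, 36−x} with 8 ≤ x ≤ 36−x ≤ 28 are chosen — 10 such pairs.
The remaining 4 elements (those with no distinct partner in range) can never complete a 36-sum, so the worst case takes all of them and one from each pair: 4 + 10 = 14.
The 15th integer has to be the second member of some pair, so 14 + 1 = 15.

15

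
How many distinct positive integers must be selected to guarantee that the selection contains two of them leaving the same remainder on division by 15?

The 15 residue classes mod 15 are the pigeonholes.
With 15 integers one could put 1 in each residue class and have no class reach 2.
The 16th integer pushes some class to 2, so 15·1 + 1 = 16.

16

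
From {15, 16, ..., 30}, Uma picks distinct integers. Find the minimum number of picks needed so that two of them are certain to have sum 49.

11

Group the elements by complementary pair {x, 49−x}: {19,30}, {20,29}, {21,28}, …, giving 6 two-element pairs and 4 integers whose partner 49−x falls outside [15,30].
By pigeonhole, treating each of those 10 groups as a pigeonhole, one can pick one integer per group — 10 integers — with no two summing to 49.
The 11th integer lands in an occupied pair, forcing a sum of 49.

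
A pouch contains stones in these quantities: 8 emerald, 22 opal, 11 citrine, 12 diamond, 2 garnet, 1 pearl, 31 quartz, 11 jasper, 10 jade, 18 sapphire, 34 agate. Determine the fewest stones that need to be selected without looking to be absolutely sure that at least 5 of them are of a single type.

Pigeonhole: the 11 types are the holes; the stones drawn are the pigeons.
To avoid 5 of any one type, the worst case takes at most 4 of each type, or every stone of a type that has fewer than 4.
That gives 4 + 4 + 4 + 4 + 2 + 1 + 4 + 4 + 4 + 4 + 4 = 39 stones with no type reaching 5.
The next stone forces some type to 5, so 39 + 1 = 40.

40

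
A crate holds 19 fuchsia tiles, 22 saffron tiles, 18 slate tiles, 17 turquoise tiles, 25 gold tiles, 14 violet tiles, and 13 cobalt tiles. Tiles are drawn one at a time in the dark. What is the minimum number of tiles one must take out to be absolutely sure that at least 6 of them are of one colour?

An adversary could hand out at most 5 tiles per colour: 5 + 5 + 5 + 5 + 5 + 5 + 5 = 35 tiles and still no colour has 6.
By the pigeonhole principle, one more tile lands in a colour already at 5, so 36 draws are enough and 35 are not.

36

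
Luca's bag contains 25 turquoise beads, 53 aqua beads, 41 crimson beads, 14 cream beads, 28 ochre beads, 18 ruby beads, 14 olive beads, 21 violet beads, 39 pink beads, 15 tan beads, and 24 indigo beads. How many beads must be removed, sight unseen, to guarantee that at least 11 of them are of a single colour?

By pigeonhole, the 11 colours are the holes; the beads drawn are the pigeons.
To avoid 11 of any one colour, the worst case takes at most 10 of each colour.
That gives 10 + 10 + 10 + 10 + 10 + 10 + 10 + 10 + 10 + 10 + 10 = 110 beads with no colour reaching 11.
The next bead forces some colour to 11, so 110 + 1 = 111.

111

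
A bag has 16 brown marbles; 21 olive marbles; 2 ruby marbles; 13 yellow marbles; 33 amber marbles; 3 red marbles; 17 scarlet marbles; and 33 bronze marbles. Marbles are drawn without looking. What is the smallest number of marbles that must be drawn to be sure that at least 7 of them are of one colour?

42

Put each drawn marble into a box by colour. The largest draw with every box below 7 takes min(count, 6) from each colour; colours with fewer than 6 contribute all they have.
Σ min(cᵢ, 6) = 6 + 6 + 2 + 6 + 6 + 3 + 6 + 6 = 41.
Draw number 41 + 1 = 42 must push one box to 7.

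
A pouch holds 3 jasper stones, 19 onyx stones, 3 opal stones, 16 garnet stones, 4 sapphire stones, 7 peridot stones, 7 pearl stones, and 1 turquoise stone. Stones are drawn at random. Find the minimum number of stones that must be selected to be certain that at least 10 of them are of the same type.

44

Pigeonhole: the 8 types are the holes; the stones drawn are the pigeons.
To avoid 10 of any one type, the worst case takes at most 9 of each type, or every stone of a type that has fewer than 9.
That gives 3 + 9 + 3 + 9 + 4 + 7 + 7 + 1 = 43 stones with no type reaching 10.
The next stone forces some type to 10, so 43 + 1 = 44.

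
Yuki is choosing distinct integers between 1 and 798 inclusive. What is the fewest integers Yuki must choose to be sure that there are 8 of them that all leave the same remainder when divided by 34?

By pigeonhole, the 34 residue classes mod 34 are the pigeonholes.
With 238 integers one could put 7 in each residue class and have no class reach 8.
The 239th integer pushes some class to 8, so 34·7 + 1 = 239.

239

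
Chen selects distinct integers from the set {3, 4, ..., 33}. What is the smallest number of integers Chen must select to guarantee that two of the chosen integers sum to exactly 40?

A set avoiding the sum 40 can contain at most one of each pair {x, 40−x}, plus the 5 elements whose complement lies outside the range or equal to its own complement.
The integers 3, …, 20 (18 of them) are such a set: any two sum to at least 3+4 = 7 and at most 19+20 = 39 < 40.
Any 19th integer completes one of the 13 pairs, so 19 choices force a sum of 40.

19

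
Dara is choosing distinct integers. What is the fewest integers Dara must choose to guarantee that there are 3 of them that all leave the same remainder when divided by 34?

By the pigeonhole principle, the 34 residue classes mod 34 are the pigeonholes.
With 68 integers one could put 2 in each residue class and have no class reach 3.
The 69th integer pushes some class to 3, so 34·2 + 1 = 69.

69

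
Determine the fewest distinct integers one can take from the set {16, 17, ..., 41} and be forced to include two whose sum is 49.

18

Group the elements by complementary pair {x, 49−x}: {16,33}, {17,32}, {18,31}, …, giving 9 two-element pairs and 8 integers whose partner 49−x falls outside [16,41].
By pigeonhole, treating each of those 17 groups as a pigeonhole, one can pick one integer per group — 17 integers — with no two summing to 49.
The 18th integer lands in an occupied pair, forcing a sum of 49.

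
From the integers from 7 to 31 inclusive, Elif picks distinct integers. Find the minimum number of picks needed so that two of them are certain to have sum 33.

A set avoiding the sum 33 can contain at most one of each pair {x, 33−x}, plus the 5 elements whose complement lies outside the range.
The integers 17, …, 31 (15 of them) are such a set: any two sum to at least 17+18 = 35 > 33.
By the pigeonhole principle, any 16th integer completes one of the 10 pairs, so 16 choices force a sum of 33.

16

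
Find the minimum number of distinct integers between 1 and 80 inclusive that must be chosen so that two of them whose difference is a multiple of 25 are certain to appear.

26

Integers whose pairwise differences are multiples of 25 are exactly those sharing a remainder mod 25. The 25 residue classes mod 25 are the pigeonholes.
With 25 integers one could put 1 in each residue class and have no class reach 2.
The 26th integer pushes some class to 2, so 25·1 + 1 = 26.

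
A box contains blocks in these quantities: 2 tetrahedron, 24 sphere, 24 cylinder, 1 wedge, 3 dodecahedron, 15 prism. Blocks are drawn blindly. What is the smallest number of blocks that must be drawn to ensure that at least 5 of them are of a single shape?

The 6 shapes are the holes; the blocks drawn are the pigeons.
To avoid 5 of any one shape, the worst case takes at most 4 of each shape, or every block of a shape that has fewer than 4.
That gives 2 + 4 + 4 + 1 + 3 + 4 = 18 blocks with no shape reaching 5.
The next block forces some shape to 5, so 18 + 1 = 19.

19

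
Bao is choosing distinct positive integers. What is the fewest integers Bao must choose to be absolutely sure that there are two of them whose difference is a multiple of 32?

33

Integers whose pairwise differences are multiples of 32 are exactly those sharing a remainder mod 32. The 32 residue classes mod 32 are the pigeonholes.
With 32 integers one could put 1 in each residue class and have no class reach 2.
The 33rd integer pushes some class to 2, so 32·1 + 1 = 33.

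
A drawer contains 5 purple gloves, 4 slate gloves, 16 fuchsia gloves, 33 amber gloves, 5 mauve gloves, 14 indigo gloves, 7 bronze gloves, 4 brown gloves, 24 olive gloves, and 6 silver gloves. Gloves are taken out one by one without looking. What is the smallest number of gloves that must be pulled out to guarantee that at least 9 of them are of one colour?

64

Put each drawn glove into a box by colour. The largest draw with every box below 9 takes min(count, 8) from each colour; colours with fewer than 8 contribute all they have.
Σ min(cᵢ, 8) = 5 + 4 + 8 + 8 + 5 + 8 + 7 + 4 + 8 + 6 = 63.
Draw number 63 + 1 = 64 must push one box to 9.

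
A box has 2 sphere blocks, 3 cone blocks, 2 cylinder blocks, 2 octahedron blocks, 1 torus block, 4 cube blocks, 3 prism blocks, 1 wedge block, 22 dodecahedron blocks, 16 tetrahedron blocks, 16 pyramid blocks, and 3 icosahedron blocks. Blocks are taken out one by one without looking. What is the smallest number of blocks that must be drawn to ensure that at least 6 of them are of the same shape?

An adversary could hand out at most 5 blocks per shape (9 shapes run out sooner): 2 + 3 + 2 + 2 + 1 + 4 + 3 + 1 + 5 + 5 + 5 + 3 = 36 blocks and still no shape has 6.
Pigeonhole: one more block lands in a shape already at 5, so 37 draws are enough and 36 are not.

37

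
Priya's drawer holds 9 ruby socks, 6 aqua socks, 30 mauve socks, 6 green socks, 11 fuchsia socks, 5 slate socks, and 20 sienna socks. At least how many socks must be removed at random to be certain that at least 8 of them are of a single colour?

46

An adversary could hand out at most 7 socks per colour (aqua, green, slate run out sooner): 7 + 6 + 7 + 6 + 7 + 5 + 7 = 45 socks and still no colour has 8.
By pigeonhole, one more sock lands in a colour already at 7, so 46 draws are enough and 45 are not.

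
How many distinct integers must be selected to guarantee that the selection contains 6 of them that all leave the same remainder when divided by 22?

The 22 residue classes mod 22 are the pigeonholes.
With 110 integers one could put 5 in each residue class and have no class reach 6.
The 111th integer pushes some class to 6, so 22·5 + 1 = 111.

111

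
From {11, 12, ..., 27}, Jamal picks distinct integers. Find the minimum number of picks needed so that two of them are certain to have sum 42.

12

A set avoiding the sum 42 can contain at most one of each pair {x, 42−x}, plus the 5 elements whose complement lies outside the range or equal to its own complement.
The integers 11, …, 21 (11 of them) are such a set: any two sum to at least 11+12 = 23 and at most 20+21 = 41 < 42.
By the pigeonhole principle, any 12th integer completes one of the 6 pairs, so 12 choices force a sum of 42.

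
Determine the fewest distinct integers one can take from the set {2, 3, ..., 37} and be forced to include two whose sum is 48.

24

Group the elements by complementary pair {x, 48−x}: {11,37}, {12,36}, {13,35}, …, giving 13 two-element pairs, the single value 24 (it cannot pair with itself since the integers are distinct), and 9 integers whose partner 48−x falls outside [2,37].
By the pigeonhole principle, treating each of those 23 groups as a pigeonhole, one can pick one integer per group — 23 integers — with no two summing to 48.
The 24th integer lands in an occupied pair, forcing a sum of 48.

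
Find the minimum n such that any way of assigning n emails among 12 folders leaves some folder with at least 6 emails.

61

With 60 emails one could put exactly 5 in each of the 12 folders, and no folder would reach 6.
Pigeonhole: one more email must land in a folder that already has 5, giving it 6.
So 12 × 5 + 1 = 61 emails are required.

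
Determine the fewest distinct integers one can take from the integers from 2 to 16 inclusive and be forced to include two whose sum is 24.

A set avoiding the sum 24 can contain at most one of each pair {x, 24−x}, plus the 7 elements whose complement lies outside the range or equal to its own complement.
The integers 2, …, 12 (11 of them) are such a set: any two sum to at least 2+3 = 5 and at most 11+12 = 23 < 24.
Pigeonhole: any 12th integer completes one of the 4 pairs, so 12 choices force a sum of 24.

12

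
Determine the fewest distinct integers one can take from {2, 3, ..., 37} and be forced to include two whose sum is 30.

24

Group the elements by complementary pair {x, 30−x}: {2,28}, {3,27}, {4,26}, …, giving 13 two-element pairs, the single value 15 (it cannot pair with itself since the integers are distinct), and 9 integers whose partner 30−x falls outside [2,37].
By the pigeonhole principle, treating each of those 23 groups as a pigeonhole, one can pick one integer per group — 23 integers — with no two summing to 30.
The 24th integer lands in an occupied pair, forcing a sum of 30.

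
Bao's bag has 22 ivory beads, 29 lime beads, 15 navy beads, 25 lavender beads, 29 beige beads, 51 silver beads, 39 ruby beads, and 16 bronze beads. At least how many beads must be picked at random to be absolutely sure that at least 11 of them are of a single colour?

An adversary could hand out at most 10 beads per colour: 10 + 10 + 10 + 10 + 10 + 10 + 10 + 10 = 80 beads and still no colour has 11.
One more bead lands in a colour already at 10, so 81 draws are enough and 80 are not.

81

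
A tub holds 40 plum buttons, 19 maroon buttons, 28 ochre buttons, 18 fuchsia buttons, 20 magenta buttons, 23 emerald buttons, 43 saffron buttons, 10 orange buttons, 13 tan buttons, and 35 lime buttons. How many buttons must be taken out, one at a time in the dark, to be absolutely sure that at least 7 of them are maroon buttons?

237

In the worst case for collecting maroon buttons, every non-maroon button comes out first.
There are 40 + 28 + 18 + 20 + 23 + 43 + 10 + 13 + 35 = 230 non-maroon buttons altogether.
After those, each further button must be maroon, so 230 + 7 = 237 draws guarantee 7 maroon buttons.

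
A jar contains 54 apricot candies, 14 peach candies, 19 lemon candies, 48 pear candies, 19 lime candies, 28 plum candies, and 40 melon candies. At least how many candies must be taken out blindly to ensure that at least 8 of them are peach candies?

In the worst case for collecting peach candies, every non-peach candy comes out first.
There are 54 + 19 + 48 + 19 + 28 + 40 = 208 non-peach candies altogether.
After those, each further candy must be peach, so 208 + 8 = 216 draws guarantee 8 peach candies.

216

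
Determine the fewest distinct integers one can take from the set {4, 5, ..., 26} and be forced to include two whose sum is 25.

15

A set avoiding the sum 25 can contain at most one of each pair {x, 25−x}, plus the 5 elements whose complement lies outside the range.
The integers 13, …, 26 (14 of them) are such a set: any two sum to at least 13+14 = 27 > 25.
By the pigeonhole principle, any 15th integer completes one of the 9 pairs, so 15 choices force a sum of 25.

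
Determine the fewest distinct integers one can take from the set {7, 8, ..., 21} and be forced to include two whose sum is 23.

11

Two chosen integers sum to 23 exactly when both halves of some pair {x, 23−x} with 7 ≤ x ≤ 23−x ≤ 16 are chosen — 5 such pairs.
The remaining 5 elements (those with no distinct partner in range) can never complete a 23-sum, so the worst case takes all of them and one from each pair: 5 + 5 = 10.
Pigeonhole: the 11th integer has to be the second member of some pair, so 10 + 1 = 11.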